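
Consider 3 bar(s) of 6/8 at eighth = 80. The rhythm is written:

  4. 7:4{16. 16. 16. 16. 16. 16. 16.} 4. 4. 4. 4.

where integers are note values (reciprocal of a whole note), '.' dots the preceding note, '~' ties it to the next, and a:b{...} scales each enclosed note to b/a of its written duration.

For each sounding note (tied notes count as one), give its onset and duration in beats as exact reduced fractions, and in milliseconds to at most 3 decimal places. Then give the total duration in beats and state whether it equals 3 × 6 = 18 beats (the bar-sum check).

1) 0.0ms=0b +2250.0ms=3b
2) 2250.0ms=3b +321.429ms=3/7b
3) 2571.429ms=24/7b +321.429ms=3/7b
4) 2892.857ms=27/7b +321.429ms=3/7b
5) 3214.286ms=30/7b +321.429ms=3/7b
6) 3535.714ms=33/7b +321.429ms=3/7b
7) 3857.143ms=36/7b +321.429ms=3/7b
8) 4178.571ms=39/7b +321.429ms=3/7b
9) 4500.0ms=6b +2250.0ms=3b
10) 6750.0ms=9b +2250.0ms=3b
11) 9000.0ms=12b +2250.0ms=3b
12) 11250.0ms=15b +2250.0ms=3b
Σ=18b of 18 (80bpm 6/8) — PASS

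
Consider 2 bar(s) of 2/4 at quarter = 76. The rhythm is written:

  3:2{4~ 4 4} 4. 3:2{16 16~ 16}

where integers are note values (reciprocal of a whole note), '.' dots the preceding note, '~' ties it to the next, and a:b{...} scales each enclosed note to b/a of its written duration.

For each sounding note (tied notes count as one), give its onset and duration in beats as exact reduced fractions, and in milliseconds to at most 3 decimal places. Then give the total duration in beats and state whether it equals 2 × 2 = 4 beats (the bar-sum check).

1) 0.0ms=0b +1052.632ms=4/3b
2) 1052.632ms=4/3b +526.316ms=2/3b
3) 1578.947ms=2b +1184.211ms=3/2b
4) 2763.158ms=7/2b +131.579ms=1/6b
5) 2894.737ms=11/3b +263.158ms=1/3b
Σ=4b of 4 (76bpm 2/4) — PASS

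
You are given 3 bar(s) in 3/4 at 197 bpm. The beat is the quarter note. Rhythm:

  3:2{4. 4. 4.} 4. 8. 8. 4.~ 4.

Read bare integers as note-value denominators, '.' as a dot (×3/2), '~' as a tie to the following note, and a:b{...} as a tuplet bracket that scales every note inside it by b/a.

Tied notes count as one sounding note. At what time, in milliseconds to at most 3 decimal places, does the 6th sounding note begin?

note 6 onset = 21/4b = 1598.985ms

1. 0.0ms @ 0 + 304.569ms (1)
2. 304.569ms @ 1 + 304.569ms (1)
3. 609.137ms @ 2 + 304.569ms (1)
4. 913.706ms @ 3 + 456.853ms (3/2)
5. 1370.558ms @ 9/2 + 228.426ms (3/4)
6. 1598.985ms @ 21/4 + 228.426ms (3/4)
7. 1827.411ms @ 6 + 913.706ms (3)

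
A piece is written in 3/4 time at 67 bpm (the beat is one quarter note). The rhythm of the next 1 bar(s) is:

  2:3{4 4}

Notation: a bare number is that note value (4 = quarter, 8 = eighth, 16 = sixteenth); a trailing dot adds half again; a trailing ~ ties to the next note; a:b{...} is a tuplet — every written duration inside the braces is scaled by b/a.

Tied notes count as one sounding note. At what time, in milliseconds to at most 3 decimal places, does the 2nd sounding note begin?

note 2 onset = 3/2b = 1343.284ms

1. 0.0ms @ 0 + 1343.284ms (3/2)
2. 1343.284ms @ 3/2 + 1343.284ms (3/2)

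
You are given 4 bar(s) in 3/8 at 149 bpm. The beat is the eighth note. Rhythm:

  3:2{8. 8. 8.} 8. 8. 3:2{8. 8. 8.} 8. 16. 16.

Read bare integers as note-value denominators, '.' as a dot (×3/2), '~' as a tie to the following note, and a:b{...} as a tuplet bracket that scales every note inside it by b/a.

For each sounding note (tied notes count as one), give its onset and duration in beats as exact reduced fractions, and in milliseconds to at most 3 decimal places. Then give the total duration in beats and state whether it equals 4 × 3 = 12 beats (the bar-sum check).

1) 0.0ms=0b +402.685ms=1b
2) 402.685ms=1b +402.685ms=1b
3) 805.369ms=2b +402.685ms=1b
4) 1208.054ms=3b +604.027ms=3/2b
5) 1812.081ms=9/2b +604.027ms=3/2b
6) 2416.107ms=6b +402.685ms=1b
7) 2818.792ms=7b +402.685ms=1b
8) 3221.477ms=8b +402.685ms=1b
9) 3624.161ms=9b +604.027ms=3/2b
10) 4228.188ms=21/2b +302.013ms=3/4b
11) 4530.201ms=45/4b +302.013ms=3/4b
Σ=12b of 12 (149bpm 3/8) — PASS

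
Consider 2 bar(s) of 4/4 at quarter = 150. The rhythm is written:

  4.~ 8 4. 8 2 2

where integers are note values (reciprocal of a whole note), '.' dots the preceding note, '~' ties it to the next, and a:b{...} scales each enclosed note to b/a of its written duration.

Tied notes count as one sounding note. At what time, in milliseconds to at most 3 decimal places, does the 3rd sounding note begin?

1. 0.0ms @ 0 + 800.0ms (2)
2. 800.0ms @ 2 + 600.0ms (3/2)
3. 1400.0ms @ 7/2 + 200.0ms (1/2)
4. 1600.0ms @ 4 + 800.0ms (2)
5. 2400.0ms @ 6 + 800.0ms (2)

note 3 onset = 7/2b = 1400.0ms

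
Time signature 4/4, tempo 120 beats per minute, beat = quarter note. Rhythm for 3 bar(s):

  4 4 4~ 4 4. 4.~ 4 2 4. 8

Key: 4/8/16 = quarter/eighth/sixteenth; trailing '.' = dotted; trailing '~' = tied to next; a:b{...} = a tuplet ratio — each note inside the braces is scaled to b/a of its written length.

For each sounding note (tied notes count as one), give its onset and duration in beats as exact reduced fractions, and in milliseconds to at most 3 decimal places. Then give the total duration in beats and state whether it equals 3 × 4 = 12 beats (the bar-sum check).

1) 0.0ms=0b +500.0ms=1b
2) 500.0ms=1b +500.0ms=1b
3) 1000.0ms=2b +1000.0ms=2b
4) 2000.0ms=4b +750.0ms=3/2b
5) 2750.0ms=11/2b +1250.0ms=5/2b
6) 4000.0ms=8b +1000.0ms=2b
7) 5000.0ms=10b +750.0ms=3/2b
8) 5750.0ms=23/2b +250.0ms=1/2b
Σ=12b of 12 (120bpm 4/4) — PASS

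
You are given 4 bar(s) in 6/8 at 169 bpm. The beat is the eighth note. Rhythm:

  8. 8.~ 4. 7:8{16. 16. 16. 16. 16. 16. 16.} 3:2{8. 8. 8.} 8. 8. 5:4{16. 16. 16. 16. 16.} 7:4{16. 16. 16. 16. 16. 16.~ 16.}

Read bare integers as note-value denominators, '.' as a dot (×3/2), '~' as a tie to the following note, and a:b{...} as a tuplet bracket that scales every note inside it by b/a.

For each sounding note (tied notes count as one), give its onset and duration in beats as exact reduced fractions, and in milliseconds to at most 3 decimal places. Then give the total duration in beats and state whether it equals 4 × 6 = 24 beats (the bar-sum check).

1) 0.0ms=0b +532.544ms=3/2b
2) 532.544ms=3/2b +1597.633ms=9/2b
3) 2130.178ms=6b +304.311ms=6/7b
4) 2434.489ms=48/7b +304.311ms=6/7b
5) 2738.8ms=54/7b +304.311ms=6/7b
6) 3043.111ms=60/7b +304.311ms=6/7b
7) 3347.422ms=66/7b +304.311ms=6/7b
8) 3651.733ms=72/7b +304.311ms=6/7b
9) 3956.044ms=78/7b +304.311ms=6/7b
10) 4260.355ms=12b +355.03ms=1b
11) 4615.385ms=13b +355.03ms=1b
12) 4970.414ms=14b +355.03ms=1b
13) 5325.444ms=15b +532.544ms=3/2b
14) 5857.988ms=33/2b +532.544ms=3/2b
15) 6390.533ms=18b +213.018ms=3/5b
16) 6603.55ms=93/5b +213.018ms=3/5b
17) 6816.568ms=96/5b +213.018ms=3/5b
18) 7029.586ms=99/5b +213.018ms=3/5b
19) 7242.604ms=102/5b +213.018ms=3/5b
20) 7455.621ms=21b +152.156ms=3/7b
21) 7607.777ms=150/7b +152.156ms=3/7b
22) 7759.932ms=153/7b +152.156ms=3/7b
23) 7912.088ms=156/7b +152.156ms=3/7b
24) 8064.243ms=159/7b +152.156ms=3/7b
25) 8216.399ms=162/7b +304.311ms=6/7b
Σ=24b of 24 (169bpm 6/8) — PASS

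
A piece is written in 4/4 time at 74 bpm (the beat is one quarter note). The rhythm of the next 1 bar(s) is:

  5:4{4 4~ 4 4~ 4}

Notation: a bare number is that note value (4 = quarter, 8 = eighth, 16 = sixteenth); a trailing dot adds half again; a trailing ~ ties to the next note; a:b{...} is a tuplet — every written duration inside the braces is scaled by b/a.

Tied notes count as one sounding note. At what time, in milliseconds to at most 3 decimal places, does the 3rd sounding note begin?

note 3 onset = 12/5b = 1945.946ms

1. 0.0ms @ 0 + 648.649ms (4/5)
2. 648.649ms @ 4/5 + 1297.297ms (8/5)
3. 1945.946ms @ 12/5 + 1297.297ms (8/5)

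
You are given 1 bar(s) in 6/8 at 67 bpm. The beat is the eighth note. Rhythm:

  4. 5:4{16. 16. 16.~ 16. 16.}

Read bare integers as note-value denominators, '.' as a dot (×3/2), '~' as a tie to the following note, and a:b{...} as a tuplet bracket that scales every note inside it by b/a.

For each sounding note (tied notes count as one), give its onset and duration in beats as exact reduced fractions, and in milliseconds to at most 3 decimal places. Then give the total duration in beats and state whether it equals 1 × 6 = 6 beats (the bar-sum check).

1) 0.0ms=0b +2686.567ms=3b
2) 2686.567ms=3b +537.313ms=3/5b
3) 3223.881ms=18/5b +537.313ms=3/5b
4) 3761.194ms=21/5b +1074.627ms=6/5b
5) 4835.821ms=27/5b +537.313ms=3/5b
Σ=6b of 6 (67bpm 6/8) — PASS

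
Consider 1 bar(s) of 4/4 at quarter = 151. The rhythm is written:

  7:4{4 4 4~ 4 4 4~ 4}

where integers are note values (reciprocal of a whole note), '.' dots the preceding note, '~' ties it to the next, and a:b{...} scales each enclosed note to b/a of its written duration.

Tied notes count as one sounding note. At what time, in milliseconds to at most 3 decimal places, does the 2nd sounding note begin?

1. 0.0ms @ 0 + 227.058ms (4/7)
2. 227.058ms @ 4/7 + 227.058ms (4/7)
3. 454.115ms @ 8/7 + 454.115ms (8/7)
4. 908.231ms @ 16/7 + 227.058ms (4/7)
5. 1135.289ms @ 20/7 + 454.115ms (8/7)

note 2 onset = 4/7b = 227.058ms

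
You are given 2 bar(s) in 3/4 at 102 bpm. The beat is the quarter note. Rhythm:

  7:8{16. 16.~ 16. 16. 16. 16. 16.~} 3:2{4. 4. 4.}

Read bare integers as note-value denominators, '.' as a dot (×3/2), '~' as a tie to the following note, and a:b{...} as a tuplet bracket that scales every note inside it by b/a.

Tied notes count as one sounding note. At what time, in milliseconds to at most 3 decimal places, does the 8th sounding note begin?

note 8 onset = 5b = 2941.176ms

1. 0.0ms @ 0 + 252.101ms (3/7)
2. 252.101ms @ 3/7 + 504.202ms (6/7)
3. 756.303ms @ 9/7 + 252.101ms (3/7)
4. 1008.403ms @ 12/7 + 252.101ms (3/7)
5. 1260.504ms @ 15/7 + 252.101ms (3/7)
6. 1512.605ms @ 18/7 + 840.336ms (10/7)
7. 2352.941ms @ 4 + 588.235ms (1)
8. 2941.176ms @ 5 + 588.235ms (1)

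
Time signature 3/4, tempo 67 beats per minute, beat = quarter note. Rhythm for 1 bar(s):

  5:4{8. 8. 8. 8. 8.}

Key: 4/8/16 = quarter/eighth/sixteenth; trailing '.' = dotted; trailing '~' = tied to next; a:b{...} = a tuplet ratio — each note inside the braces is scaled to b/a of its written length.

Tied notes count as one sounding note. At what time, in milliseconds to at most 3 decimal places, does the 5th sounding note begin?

1. 0.0ms @ 0 + 537.313ms (3/5)
2. 537.313ms @ 3/5 + 537.313ms (3/5)
3. 1074.627ms @ 6/5 + 537.313ms (3/5)
4. 1611.94ms @ 9/5 + 537.313ms (3/5)
5. 2149.254ms @ 12/5 + 537.313ms (3/5)

note 5 onset = 12/5b = 2149.254ms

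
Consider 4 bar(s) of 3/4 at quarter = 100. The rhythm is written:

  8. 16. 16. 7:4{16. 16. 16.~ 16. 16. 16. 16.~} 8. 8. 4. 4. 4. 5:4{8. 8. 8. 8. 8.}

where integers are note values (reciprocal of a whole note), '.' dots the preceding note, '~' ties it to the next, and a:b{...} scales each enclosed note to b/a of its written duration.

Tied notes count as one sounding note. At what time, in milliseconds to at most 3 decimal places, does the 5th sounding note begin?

1. 0.0ms @ 0 + 450.0ms (3/4)
2. 450.0ms @ 3/4 + 225.0ms (3/8)
3. 675.0ms @ 9/8 + 225.0ms (3/8)
4. 900.0ms @ 3/2 + 128.571ms (3/14)
5. 1028.571ms @ 12/7 + 128.571ms (3/14)
6. 1157.143ms @ 27/14 + 257.143ms (3/7)
7. 1414.286ms @ 33/14 + 128.571ms (3/14)
8. 1542.857ms @ 18/7 + 128.571ms (3/14)
9. 1671.429ms @ 39/14 + 578.571ms (27/28)
10. 2250.0ms @ 15/4 + 450.0ms (3/4)
11. 2700.0ms @ 9/2 + 900.0ms (3/2)
12. 3600.0ms @ 6 + 900.0ms (3/2)
13. 4500.0ms @ 15/2 + 900.0ms (3/2)
14. 5400.0ms @ 9 + 360.0ms (3/5)
15. 5760.0ms @ 48/5 + 360.0ms (3/5)
16. 6120.0ms @ 51/5 + 360.0ms (3/5)
17. 6480.0ms @ 54/5 + 360.0ms (3/5)
18. 6840.0ms @ 57/5 + 360.0ms (3/5)

note 5 onset = 12/7b = 1028.571ms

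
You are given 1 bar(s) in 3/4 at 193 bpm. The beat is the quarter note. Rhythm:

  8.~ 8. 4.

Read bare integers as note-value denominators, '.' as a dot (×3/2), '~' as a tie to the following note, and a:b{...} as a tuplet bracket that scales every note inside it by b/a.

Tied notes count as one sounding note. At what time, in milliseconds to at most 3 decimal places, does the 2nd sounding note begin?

note 2 onset = 3/2b = 466.321ms

1. 0.0ms @ 0 + 466.321ms (3/2)
2. 466.321ms @ 3/2 + 466.321ms (3/2)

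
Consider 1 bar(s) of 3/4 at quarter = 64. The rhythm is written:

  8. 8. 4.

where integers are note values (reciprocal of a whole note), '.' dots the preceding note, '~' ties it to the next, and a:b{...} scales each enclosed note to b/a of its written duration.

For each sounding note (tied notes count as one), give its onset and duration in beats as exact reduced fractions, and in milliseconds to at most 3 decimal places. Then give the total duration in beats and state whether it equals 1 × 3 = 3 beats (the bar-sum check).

1) 0.0ms=0b +703.125ms=3/4b
2) 703.125ms=3/4b +703.125ms=3/4b
3) 1406.25ms=3/2b +1406.25ms=3/2b
Σ=3b of 3 (64bpm 3/4) — PASS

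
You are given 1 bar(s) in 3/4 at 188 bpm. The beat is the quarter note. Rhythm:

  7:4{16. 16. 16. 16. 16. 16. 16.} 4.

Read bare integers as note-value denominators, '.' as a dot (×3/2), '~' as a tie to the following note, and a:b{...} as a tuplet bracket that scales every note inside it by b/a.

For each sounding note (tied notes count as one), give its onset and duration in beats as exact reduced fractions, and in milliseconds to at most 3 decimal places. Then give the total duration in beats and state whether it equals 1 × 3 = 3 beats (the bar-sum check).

1) 0.0ms=0b +68.389ms=3/14b
2) 68.389ms=3/14b +68.389ms=3/14b
3) 136.778ms=3/7b +68.389ms=3/14b
4) 205.167ms=9/14b +68.389ms=3/14b
5) 273.556ms=6/7b +68.389ms=3/14b
6) 341.945ms=15/14b +68.389ms=3/14b
7) 410.334ms=9/7b +68.389ms=3/14b
8) 478.723ms=3/2b +478.723ms=3/2b
Σ=3b of 3 (188bpm 3/4) — PASS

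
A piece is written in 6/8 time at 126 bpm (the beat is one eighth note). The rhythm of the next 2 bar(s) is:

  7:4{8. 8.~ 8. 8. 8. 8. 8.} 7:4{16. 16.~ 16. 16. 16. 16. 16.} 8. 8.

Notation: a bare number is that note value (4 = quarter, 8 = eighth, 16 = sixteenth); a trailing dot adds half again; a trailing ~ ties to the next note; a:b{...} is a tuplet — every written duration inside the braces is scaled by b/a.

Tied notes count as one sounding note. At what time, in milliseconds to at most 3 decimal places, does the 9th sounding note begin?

note 9 onset = 51/7b = 3469.388ms

1. 0.0ms @ 0 + 408.163ms (6/7)
2. 408.163ms @ 6/7 + 816.327ms (12/7)
3. 1224.49ms @ 18/7 + 408.163ms (6/7)
4. 1632.653ms @ 24/7 + 408.163ms (6/7)
5. 2040.816ms @ 30/7 + 408.163ms (6/7)
6. 2448.98ms @ 36/7 + 408.163ms (6/7)
7. 2857.143ms @ 6 + 204.082ms (3/7)
8. 3061.224ms @ 45/7 + 408.163ms (6/7)
9. 3469.388ms @ 51/7 + 204.082ms (3/7)
10. 3673.469ms @ 54/7 + 204.082ms (3/7)
11. 3877.551ms @ 57/7 + 204.082ms (3/7)
12. 4081.633ms @ 60/7 + 204.082ms (3/7)
13. 4285.714ms @ 9 + 714.286ms (3/2)
14. 5000.0ms @ 21/2 + 714.286ms (3/2)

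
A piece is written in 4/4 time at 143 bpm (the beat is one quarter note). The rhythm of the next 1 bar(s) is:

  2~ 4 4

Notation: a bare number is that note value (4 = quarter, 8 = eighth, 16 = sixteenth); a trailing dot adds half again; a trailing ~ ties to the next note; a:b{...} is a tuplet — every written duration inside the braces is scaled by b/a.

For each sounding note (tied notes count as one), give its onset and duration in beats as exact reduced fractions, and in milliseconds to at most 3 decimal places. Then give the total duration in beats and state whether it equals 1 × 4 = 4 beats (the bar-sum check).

1) 0.0ms=0b +1258.741ms=3b
2) 1258.741ms=3b +419.58ms=1b
Σ=4b of 4 (143bpm 4/4) — PASS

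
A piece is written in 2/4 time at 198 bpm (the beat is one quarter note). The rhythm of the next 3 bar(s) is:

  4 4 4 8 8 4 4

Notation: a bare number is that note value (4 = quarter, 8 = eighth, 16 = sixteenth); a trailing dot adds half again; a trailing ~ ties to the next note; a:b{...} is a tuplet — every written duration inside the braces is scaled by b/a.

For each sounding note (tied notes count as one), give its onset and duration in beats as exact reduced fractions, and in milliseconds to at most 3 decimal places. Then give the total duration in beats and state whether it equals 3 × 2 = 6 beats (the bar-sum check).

1) 0.0ms=0b +303.03ms=1b
2) 303.03ms=1b +303.03ms=1b
3) 606.061ms=2b +303.03ms=1b
4) 909.091ms=3b +151.515ms=1/2b
5) 1060.606ms=7/2b +151.515ms=1/2b
6) 1212.121ms=4b +303.03ms=1b
7) 1515.152ms=5b +303.03ms=1b
Σ=6b of 6 (198bpm 2/4) — PASS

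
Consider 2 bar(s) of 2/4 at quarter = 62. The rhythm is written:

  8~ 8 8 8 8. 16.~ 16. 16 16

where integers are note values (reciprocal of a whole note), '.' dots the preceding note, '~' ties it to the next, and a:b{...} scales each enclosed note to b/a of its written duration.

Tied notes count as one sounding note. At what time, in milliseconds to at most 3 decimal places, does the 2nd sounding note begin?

1. 0.0ms @ 0 + 967.742ms (1)
2. 967.742ms @ 1 + 483.871ms (1/2)
3. 1451.613ms @ 3/2 + 483.871ms (1/2)
4. 1935.484ms @ 2 + 725.806ms (3/4)
5. 2661.29ms @ 11/4 + 725.806ms (3/4)
6. 3387.097ms @ 7/2 + 241.935ms (1/4)
7. 3629.032ms @ 15/4 + 241.935ms (1/4)

note 2 onset = 1b = 967.742ms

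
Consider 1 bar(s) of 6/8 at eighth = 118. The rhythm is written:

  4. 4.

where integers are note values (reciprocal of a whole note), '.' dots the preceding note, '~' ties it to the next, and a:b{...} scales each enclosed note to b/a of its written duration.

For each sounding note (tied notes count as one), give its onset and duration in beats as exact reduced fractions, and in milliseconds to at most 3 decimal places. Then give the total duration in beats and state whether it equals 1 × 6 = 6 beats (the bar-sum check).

1) 0.0ms=0b +1525.424ms=3b
2) 1525.424ms=3b +1525.424ms=3b
Σ=6b of 6 (118bpm 6/8) — PASS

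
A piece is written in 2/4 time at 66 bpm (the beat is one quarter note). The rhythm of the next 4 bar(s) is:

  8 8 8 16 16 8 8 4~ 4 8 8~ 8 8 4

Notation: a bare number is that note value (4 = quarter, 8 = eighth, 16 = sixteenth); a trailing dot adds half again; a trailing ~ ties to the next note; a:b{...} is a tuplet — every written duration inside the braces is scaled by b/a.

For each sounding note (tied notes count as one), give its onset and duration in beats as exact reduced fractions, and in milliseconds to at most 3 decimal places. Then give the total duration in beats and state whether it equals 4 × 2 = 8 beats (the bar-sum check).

1) 0.0ms=0b +454.545ms=1/2b
2) 454.545ms=1/2b +454.545ms=1/2b
3) 909.091ms=1b +454.545ms=1/2b
4) 1363.636ms=3/2b +227.273ms=1/4b
5) 1590.909ms=7/4b +227.273ms=1/4b
6) 1818.182ms=2b +454.545ms=1/2b
7) 2272.727ms=5/2b +454.545ms=1/2b
8) 2727.273ms=3b +1818.182ms=2b
9) 4545.455ms=5b +454.545ms=1/2b
10) 5000.0ms=11/2b +909.091ms=1b
11) 5909.091ms=13/2b +454.545ms=1/2b
12) 6363.636ms=7b +909.091ms=1b
Σ=8b of 8 (66bpm 2/4) — PASS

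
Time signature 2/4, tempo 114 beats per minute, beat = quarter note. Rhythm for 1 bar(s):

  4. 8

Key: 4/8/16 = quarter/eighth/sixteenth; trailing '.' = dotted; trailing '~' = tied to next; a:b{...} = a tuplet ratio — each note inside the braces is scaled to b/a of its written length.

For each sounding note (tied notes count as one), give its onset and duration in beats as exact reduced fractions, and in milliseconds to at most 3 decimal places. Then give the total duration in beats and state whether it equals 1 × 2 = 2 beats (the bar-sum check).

1) 0.0ms=0b +789.474ms=3/2b
2) 789.474ms=3/2b +263.158ms=1/2b
Σ=2b of 2 (114bpm 2/4) — PASS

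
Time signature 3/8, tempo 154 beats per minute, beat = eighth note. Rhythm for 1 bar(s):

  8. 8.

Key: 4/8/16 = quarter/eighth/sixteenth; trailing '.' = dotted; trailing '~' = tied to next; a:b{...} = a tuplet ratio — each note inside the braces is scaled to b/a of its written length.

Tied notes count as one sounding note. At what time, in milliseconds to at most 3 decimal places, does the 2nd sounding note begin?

note 2 onset = 3/2b = 584.416ms

1. 0.0ms @ 0 + 584.416ms (3/2)
2. 584.416ms @ 3/2 + 584.416ms (3/2)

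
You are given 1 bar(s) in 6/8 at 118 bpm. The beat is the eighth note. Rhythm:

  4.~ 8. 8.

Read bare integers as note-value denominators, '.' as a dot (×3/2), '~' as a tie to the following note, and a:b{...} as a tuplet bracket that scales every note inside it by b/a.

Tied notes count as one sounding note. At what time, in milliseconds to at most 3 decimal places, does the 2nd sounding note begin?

note 2 onset = 9/2b = 2288.136ms

1. 0.0ms @ 0 + 2288.136ms (9/2)
2. 2288.136ms @ 9/2 + 762.712ms (3/2)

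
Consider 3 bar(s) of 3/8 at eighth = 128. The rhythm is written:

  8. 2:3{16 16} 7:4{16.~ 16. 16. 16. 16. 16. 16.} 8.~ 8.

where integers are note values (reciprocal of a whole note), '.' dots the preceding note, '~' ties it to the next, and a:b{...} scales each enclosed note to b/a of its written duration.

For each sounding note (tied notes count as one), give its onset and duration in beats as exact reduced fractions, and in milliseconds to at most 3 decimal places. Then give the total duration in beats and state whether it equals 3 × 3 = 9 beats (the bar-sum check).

1) 0.0ms=0b +703.125ms=3/2b
2) 703.125ms=3/2b +351.562ms=3/4b
3) 1054.688ms=9/4b +351.562ms=3/4b
4) 1406.25ms=3b +401.786ms=6/7b
5) 1808.036ms=27/7b +200.893ms=3/7b
6) 2008.929ms=30/7b +200.893ms=3/7b
7) 2209.821ms=33/7b +200.893ms=3/7b
8) 2410.714ms=36/7b +200.893ms=3/7b
9) 2611.607ms=39/7b +200.893ms=3/7b
10) 2812.5ms=6b +1406.25ms=3b
Σ=9b of 9 (128bpm 3/8) — PASS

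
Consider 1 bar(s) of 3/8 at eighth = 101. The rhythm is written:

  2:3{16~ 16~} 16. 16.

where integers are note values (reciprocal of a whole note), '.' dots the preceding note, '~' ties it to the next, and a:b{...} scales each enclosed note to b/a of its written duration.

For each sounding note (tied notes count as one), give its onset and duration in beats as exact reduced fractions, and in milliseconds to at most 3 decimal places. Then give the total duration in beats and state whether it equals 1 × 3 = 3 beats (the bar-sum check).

1) 0.0ms=0b +1336.634ms=9/4b
2) 1336.634ms=9/4b +445.545ms=3/4b
Σ=3b of 3 (101bpm 3/8) — PASS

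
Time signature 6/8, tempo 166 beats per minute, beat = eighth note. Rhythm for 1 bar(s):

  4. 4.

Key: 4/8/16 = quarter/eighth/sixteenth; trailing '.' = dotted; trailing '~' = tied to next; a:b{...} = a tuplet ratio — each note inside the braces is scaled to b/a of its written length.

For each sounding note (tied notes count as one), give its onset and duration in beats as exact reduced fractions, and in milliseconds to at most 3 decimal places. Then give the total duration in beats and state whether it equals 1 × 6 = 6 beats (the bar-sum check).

1) 0.0ms=0b +1084.337ms=3b
2) 1084.337ms=3b +1084.337ms=3b
Σ=6b of 6 (166bpm 6/8) — PASS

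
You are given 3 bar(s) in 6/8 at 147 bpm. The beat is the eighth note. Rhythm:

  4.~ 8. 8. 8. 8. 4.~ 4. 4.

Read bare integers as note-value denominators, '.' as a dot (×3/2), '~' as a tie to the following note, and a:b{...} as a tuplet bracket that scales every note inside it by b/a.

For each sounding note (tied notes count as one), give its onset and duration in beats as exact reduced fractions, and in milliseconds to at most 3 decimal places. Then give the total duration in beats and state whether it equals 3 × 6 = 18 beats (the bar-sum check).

1) 0.0ms=0b +1836.735ms=9/2b
2) 1836.735ms=9/2b +612.245ms=3/2b
3) 2448.98ms=6b +612.245ms=3/2b
4) 3061.224ms=15/2b +612.245ms=3/2b
5) 3673.469ms=9b +2448.98ms=6b
6) 6122.449ms=15b +1224.49ms=3b
Σ=18b of 18 (147bpm 6/8) — PASS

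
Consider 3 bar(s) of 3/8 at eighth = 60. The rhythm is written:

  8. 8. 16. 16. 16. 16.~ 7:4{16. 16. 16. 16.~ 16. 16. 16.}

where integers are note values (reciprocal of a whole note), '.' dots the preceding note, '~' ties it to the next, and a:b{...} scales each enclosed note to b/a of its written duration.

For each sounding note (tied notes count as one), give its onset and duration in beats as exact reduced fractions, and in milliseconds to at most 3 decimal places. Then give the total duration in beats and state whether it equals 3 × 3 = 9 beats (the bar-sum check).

1) 0.0ms=0b +1500.0ms=3/2b
2) 1500.0ms=3/2b +1500.0ms=3/2b
3) 3000.0ms=3b +750.0ms=3/4b
4) 3750.0ms=15/4b +750.0ms=3/4b
5) 4500.0ms=9/2b +750.0ms=3/4b
6) 5250.0ms=21/4b +1178.571ms=33/28b
7) 6428.571ms=45/7b +428.571ms=3/7b
8) 6857.143ms=48/7b +428.571ms=3/7b
9) 7285.714ms=51/7b +857.143ms=6/7b
10) 8142.857ms=57/7b +428.571ms=3/7b
11) 8571.429ms=60/7b +428.571ms=3/7b
Σ=9b of 9 (60bpm 3/8) — PASS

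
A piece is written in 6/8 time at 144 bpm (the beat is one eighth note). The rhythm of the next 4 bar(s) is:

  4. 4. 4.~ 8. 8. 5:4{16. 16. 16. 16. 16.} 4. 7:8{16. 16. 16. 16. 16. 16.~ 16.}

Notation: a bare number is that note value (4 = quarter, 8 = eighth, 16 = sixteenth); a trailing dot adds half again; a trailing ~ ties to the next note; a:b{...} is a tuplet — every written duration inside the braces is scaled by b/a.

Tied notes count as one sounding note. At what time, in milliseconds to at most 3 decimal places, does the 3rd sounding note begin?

note 3 onset = 6b = 2500.0ms

1. 0.0ms @ 0 + 1250.0ms (3)
2. 1250.0ms @ 3 + 1250.0ms (3)
3. 2500.0ms @ 6 + 1875.0ms (9/2)
4. 4375.0ms @ 21/2 + 625.0ms (3/2)
5. 5000.0ms @ 12 + 250.0ms (3/5)
6. 5250.0ms @ 63/5 + 250.0ms (3/5)
7. 5500.0ms @ 66/5 + 250.0ms (3/5)
8. 5750.0ms @ 69/5 + 250.0ms (3/5)
9. 6000.0ms @ 72/5 + 250.0ms (3/5)
10. 6250.0ms @ 15 + 1250.0ms (3)
11. 7500.0ms @ 18 + 357.143ms (6/7)
12. 7857.143ms @ 132/7 + 357.143ms (6/7)
13. 8214.286ms @ 138/7 + 357.143ms (6/7)
14. 8571.429ms @ 144/7 + 357.143ms (6/7)
15. 8928.571ms @ 150/7 + 357.143ms (6/7)
16. 9285.714ms @ 156/7 + 714.286ms (12/7)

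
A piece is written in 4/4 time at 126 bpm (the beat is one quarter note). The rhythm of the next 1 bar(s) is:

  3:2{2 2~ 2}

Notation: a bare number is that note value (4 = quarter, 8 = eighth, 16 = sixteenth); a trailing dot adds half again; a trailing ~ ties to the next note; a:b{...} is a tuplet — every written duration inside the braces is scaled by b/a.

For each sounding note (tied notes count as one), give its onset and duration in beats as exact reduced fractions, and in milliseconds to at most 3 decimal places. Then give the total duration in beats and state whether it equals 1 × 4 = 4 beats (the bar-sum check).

1) 0.0ms=0b +634.921ms=4/3b
2) 634.921ms=4/3b +1269.841ms=8/3b
Σ=4b of 4 (126bpm 4/4) — PASS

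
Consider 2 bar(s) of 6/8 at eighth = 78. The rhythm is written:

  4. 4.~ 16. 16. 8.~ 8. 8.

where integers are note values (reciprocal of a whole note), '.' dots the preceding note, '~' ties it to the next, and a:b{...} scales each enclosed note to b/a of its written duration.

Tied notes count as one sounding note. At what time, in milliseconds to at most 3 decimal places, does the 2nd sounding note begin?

note 2 onset = 3b = 2307.692ms

1. 0.0ms @ 0 + 2307.692ms (3)
2. 2307.692ms @ 3 + 2884.615ms (15/4)
3. 5192.308ms @ 27/4 + 576.923ms (3/4)
4. 5769.231ms @ 15/2 + 2307.692ms (3)
5. 8076.923ms @ 21/2 + 1153.846ms (3/2)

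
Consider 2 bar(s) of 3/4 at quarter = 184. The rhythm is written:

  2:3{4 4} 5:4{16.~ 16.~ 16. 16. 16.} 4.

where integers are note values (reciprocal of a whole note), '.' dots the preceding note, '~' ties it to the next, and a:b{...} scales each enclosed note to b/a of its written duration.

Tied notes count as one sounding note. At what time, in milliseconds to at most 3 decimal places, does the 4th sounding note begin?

1. 0.0ms @ 0 + 489.13ms (3/2)
2. 489.13ms @ 3/2 + 489.13ms (3/2)
3. 978.261ms @ 3 + 293.478ms (9/10)
4. 1271.739ms @ 39/10 + 97.826ms (3/10)
5. 1369.565ms @ 21/5 + 97.826ms (3/10)
6. 1467.391ms @ 9/2 + 489.13ms (3/2)

note 4 onset = 39/10b = 1271.739ms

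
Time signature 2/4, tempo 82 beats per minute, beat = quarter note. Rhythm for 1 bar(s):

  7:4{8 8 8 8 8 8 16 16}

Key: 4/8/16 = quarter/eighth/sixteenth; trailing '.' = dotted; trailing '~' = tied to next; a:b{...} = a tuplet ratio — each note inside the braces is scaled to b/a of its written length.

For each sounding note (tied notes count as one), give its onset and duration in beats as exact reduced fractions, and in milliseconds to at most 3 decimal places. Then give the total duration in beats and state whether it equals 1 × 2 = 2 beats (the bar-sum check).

1) 0.0ms=0b +209.059ms=2/7b
2) 209.059ms=2/7b +209.059ms=2/7b
3) 418.118ms=4/7b +209.059ms=2/7b
4) 627.178ms=6/7b +209.059ms=2/7b
5) 836.237ms=8/7b +209.059ms=2/7b
6) 1045.296ms=10/7b +209.059ms=2/7b
7) 1254.355ms=12/7b +104.53ms=1/7b
8) 1358.885ms=13/7b +104.53ms=1/7b
Σ=2b of 2 (82bpm 2/4) — PASS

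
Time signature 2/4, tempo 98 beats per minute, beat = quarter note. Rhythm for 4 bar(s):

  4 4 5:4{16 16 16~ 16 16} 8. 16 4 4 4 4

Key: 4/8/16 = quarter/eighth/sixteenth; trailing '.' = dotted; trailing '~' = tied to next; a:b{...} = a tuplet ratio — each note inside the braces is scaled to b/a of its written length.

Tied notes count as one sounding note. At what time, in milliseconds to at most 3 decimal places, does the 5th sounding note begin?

note 5 onset = 12/5b = 1469.388ms

1. 0.0ms @ 0 + 612.245ms (1)
2. 612.245ms @ 1 + 612.245ms (1)
3. 1224.49ms @ 2 + 122.449ms (1/5)
4. 1346.939ms @ 11/5 + 122.449ms (1/5)
5. 1469.388ms @ 12/5 + 244.898ms (2/5)
6. 1714.286ms @ 14/5 + 122.449ms (1/5)
7. 1836.735ms @ 3 + 459.184ms (3/4)
8. 2295.918ms @ 15/4 + 153.061ms (1/4)
9. 2448.98ms @ 4 + 612.245ms (1)
10. 3061.224ms @ 5 + 612.245ms (1)
11. 3673.469ms @ 6 + 612.245ms (1)
12. 4285.714ms @ 7 + 612.245ms (1)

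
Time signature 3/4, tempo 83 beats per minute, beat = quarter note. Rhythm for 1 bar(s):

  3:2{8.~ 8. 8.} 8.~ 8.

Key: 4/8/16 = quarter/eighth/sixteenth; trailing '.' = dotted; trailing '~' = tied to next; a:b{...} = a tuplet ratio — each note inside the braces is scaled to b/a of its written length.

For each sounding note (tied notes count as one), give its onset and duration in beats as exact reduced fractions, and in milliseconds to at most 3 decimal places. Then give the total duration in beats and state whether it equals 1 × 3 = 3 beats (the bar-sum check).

1) 0.0ms=0b +722.892ms=1b
2) 722.892ms=1b +361.446ms=1/2b
3) 1084.337ms=3/2b +1084.337ms=3/2b
Σ=3b of 3 (83bpm 3/4) — PASS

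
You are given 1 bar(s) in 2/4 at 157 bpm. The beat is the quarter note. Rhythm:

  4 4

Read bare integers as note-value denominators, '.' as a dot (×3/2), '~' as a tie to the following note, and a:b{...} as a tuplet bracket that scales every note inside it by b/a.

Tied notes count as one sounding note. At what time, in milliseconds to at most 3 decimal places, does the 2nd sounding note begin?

note 2 onset = 1b = 382.166ms

1. 0.0ms @ 0 + 382.166ms (1)
2. 382.166ms @ 1 + 382.166ms (1)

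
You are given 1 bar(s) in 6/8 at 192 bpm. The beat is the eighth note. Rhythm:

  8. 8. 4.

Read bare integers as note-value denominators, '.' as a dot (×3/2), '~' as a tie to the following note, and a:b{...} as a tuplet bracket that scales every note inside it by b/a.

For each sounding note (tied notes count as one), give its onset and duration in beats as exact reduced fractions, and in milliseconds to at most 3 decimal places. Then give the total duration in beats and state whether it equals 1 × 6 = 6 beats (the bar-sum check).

1) 0.0ms=0b +468.75ms=3/2b
2) 468.75ms=3/2b +468.75ms=3/2b
3) 937.5ms=3b +937.5ms=3b
Σ=6b of 6 (192bpm 6/8) — PASS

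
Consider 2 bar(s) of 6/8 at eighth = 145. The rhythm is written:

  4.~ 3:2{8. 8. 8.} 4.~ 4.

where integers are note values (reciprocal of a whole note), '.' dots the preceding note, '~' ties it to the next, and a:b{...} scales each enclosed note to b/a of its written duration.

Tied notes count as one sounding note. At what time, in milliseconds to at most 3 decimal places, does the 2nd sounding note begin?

note 2 onset = 4b = 1655.172ms

1. 0.0ms @ 0 + 1655.172ms (4)
2. 1655.172ms @ 4 + 413.793ms (1)
3. 2068.966ms @ 5 + 413.793ms (1)
4. 2482.759ms @ 6 + 2482.759ms (6)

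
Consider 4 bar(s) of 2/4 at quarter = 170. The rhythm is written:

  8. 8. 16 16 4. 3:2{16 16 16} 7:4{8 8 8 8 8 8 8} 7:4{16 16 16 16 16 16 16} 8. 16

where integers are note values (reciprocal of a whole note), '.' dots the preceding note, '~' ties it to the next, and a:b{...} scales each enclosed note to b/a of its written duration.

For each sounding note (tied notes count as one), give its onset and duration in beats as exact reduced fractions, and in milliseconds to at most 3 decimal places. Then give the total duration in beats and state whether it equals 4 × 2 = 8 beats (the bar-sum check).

1) 0.0ms=0b +264.706ms=3/4b
2) 264.706ms=3/4b +264.706ms=3/4b
3) 529.412ms=3/2b +88.235ms=1/4b
4) 617.647ms=7/4b +88.235ms=1/4b
5) 705.882ms=2b +529.412ms=3/2b
6) 1235.294ms=7/2b +58.824ms=1/6b
7) 1294.118ms=11/3b +58.824ms=1/6b
8) 1352.941ms=23/6b +58.824ms=1/6b
9) 1411.765ms=4b +100.84ms=2/7b
10) 1512.605ms=30/7b +100.84ms=2/7b
11) 1613.445ms=32/7b +100.84ms=2/7b
12) 1714.286ms=34/7b +100.84ms=2/7b
13) 1815.126ms=36/7b +100.84ms=2/7b
14) 1915.966ms=38/7b +100.84ms=2/7b
15) 2016.807ms=40/7b +100.84ms=2/7b
16) 2117.647ms=6b +50.42ms=1/7b
17) 2168.067ms=43/7b +50.42ms=1/7b
18) 2218.487ms=44/7b +50.42ms=1/7b
19) 2268.908ms=45/7b +50.42ms=1/7b
20) 2319.328ms=46/7b +50.42ms=1/7b
21) 2369.748ms=47/7b +50.42ms=1/7b
22) 2420.168ms=48/7b +50.42ms=1/7b
23) 2470.588ms=7b +264.706ms=3/4b
24) 2735.294ms=31/4b +88.235ms=1/4b
Σ=8b of 8 (170bpm 2/4) — PASS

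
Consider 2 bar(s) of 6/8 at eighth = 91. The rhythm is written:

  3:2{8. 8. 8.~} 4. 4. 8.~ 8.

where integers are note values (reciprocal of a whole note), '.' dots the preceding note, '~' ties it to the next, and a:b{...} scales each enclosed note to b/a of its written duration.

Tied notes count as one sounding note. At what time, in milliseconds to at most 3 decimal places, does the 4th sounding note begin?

note 4 onset = 6b = 3956.044ms

1. 0.0ms @ 0 + 659.341ms (1)
2. 659.341ms @ 1 + 659.341ms (1)
3. 1318.681ms @ 2 + 2637.363ms (4)
4. 3956.044ms @ 6 + 1978.022ms (3)
5. 5934.066ms @ 9 + 1978.022ms (3)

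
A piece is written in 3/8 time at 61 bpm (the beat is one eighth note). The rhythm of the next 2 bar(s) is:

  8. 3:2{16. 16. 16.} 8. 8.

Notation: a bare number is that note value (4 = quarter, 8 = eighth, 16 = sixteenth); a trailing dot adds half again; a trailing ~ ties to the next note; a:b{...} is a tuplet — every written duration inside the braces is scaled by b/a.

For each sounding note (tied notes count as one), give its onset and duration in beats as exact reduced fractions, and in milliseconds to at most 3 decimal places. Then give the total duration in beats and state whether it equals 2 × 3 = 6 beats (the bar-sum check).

1) 0.0ms=0b +1475.41ms=3/2b
2) 1475.41ms=3/2b +491.803ms=1/2b
3) 1967.213ms=2b +491.803ms=1/2b
4) 2459.016ms=5/2b +491.803ms=1/2b
5) 2950.82ms=3b +1475.41ms=3/2b
6) 4426.23ms=9/2b +1475.41ms=3/2b
Σ=6b of 6 (61bpm 3/8) — PASS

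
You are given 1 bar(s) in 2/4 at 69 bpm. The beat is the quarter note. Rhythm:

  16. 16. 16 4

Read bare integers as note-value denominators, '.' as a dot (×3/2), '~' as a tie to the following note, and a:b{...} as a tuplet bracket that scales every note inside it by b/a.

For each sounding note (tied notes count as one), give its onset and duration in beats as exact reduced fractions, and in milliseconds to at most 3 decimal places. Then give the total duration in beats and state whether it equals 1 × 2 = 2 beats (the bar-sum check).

1) 0.0ms=0b +326.087ms=3/8b
2) 326.087ms=3/8b +326.087ms=3/8b
3) 652.174ms=3/4b +217.391ms=1/4b
4) 869.565ms=1b +869.565ms=1b
Σ=2b of 2 (69bpm 2/4) — PASS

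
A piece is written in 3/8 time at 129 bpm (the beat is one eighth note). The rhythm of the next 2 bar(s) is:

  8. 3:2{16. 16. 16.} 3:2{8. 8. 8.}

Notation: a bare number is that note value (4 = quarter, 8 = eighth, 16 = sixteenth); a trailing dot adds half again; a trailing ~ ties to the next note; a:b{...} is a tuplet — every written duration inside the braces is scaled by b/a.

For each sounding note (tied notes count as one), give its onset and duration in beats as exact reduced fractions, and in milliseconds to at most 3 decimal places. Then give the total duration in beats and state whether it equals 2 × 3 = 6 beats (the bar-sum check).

1) 0.0ms=0b +697.674ms=3/2b
2) 697.674ms=3/2b +232.558ms=1/2b
3) 930.233ms=2b +232.558ms=1/2b
4) 1162.791ms=5/2b +232.558ms=1/2b
5) 1395.349ms=3b +465.116ms=1b
6) 1860.465ms=4b +465.116ms=1b
7) 2325.581ms=5b +465.116ms=1b
Σ=6b of 6 (129bpm 3/8) — PASS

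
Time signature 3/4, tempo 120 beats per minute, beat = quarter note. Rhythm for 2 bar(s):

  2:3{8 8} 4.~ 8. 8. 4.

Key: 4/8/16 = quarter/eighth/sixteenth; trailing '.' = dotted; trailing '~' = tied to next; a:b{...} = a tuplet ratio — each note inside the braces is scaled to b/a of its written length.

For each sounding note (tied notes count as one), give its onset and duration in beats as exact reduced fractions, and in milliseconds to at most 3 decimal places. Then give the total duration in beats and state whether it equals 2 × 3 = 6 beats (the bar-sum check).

1) 0.0ms=0b +375.0ms=3/4b
2) 375.0ms=3/4b +375.0ms=3/4b
3) 750.0ms=3/2b +1125.0ms=9/4b
4) 1875.0ms=15/4b +375.0ms=3/4b
5) 2250.0ms=9/2b +750.0ms=3/2b
Σ=6b of 6 (120bpm 3/4) — PASS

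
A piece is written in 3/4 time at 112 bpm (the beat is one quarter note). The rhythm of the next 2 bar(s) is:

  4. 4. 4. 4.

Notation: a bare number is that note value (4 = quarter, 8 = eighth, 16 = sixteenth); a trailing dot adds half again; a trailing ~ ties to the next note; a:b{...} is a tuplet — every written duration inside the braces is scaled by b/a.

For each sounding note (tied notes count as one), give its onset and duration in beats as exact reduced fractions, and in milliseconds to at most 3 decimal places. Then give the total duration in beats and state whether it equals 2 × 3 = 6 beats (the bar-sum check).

1) 0.0ms=0b +803.571ms=3/2b
2) 803.571ms=3/2b +803.571ms=3/2b
3) 1607.143ms=3b +803.571ms=3/2b
4) 2410.714ms=9/2b +803.571ms=3/2b
Σ=6b of 6 (112bpm 3/4) — PASS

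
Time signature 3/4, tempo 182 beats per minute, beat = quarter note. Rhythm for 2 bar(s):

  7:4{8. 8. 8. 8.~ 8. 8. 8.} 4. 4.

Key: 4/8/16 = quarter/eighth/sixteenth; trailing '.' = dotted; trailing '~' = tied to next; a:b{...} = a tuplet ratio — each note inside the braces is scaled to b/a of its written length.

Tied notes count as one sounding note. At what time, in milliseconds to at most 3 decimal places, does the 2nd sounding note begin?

note 2 onset = 3/7b = 141.287ms

1. 0.0ms @ 0 + 141.287ms (3/7)
2. 141.287ms @ 3/7 + 141.287ms (3/7)
3. 282.575ms @ 6/7 + 141.287ms (3/7)
4. 423.862ms @ 9/7 + 282.575ms (6/7)
5. 706.436ms @ 15/7 + 141.287ms (3/7)
6. 847.724ms @ 18/7 + 141.287ms (3/7)
7. 989.011ms @ 3 + 494.505ms (3/2)
8. 1483.516ms @ 9/2 + 494.505ms (3/2)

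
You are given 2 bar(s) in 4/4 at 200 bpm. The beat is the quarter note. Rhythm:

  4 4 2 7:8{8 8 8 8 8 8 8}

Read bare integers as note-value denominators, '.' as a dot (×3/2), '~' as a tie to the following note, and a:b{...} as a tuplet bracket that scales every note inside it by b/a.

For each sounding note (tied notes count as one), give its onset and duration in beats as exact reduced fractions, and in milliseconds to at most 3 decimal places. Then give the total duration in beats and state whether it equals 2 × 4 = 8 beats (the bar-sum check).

1) 0.0ms=0b +300.0ms=1b
2) 300.0ms=1b +300.0ms=1b
3) 600.0ms=2b +600.0ms=2b
4) 1200.0ms=4b +171.429ms=4/7b
5) 1371.429ms=32/7b +171.429ms=4/7b
6) 1542.857ms=36/7b +171.429ms=4/7b
7) 1714.286ms=40/7b +171.429ms=4/7b
8) 1885.714ms=44/7b +171.429ms=4/7b
9) 2057.143ms=48/7b +171.429ms=4/7b
10) 2228.571ms=52/7b +171.429ms=4/7b
Σ=8b of 8 (200bpm 4/4) — PASS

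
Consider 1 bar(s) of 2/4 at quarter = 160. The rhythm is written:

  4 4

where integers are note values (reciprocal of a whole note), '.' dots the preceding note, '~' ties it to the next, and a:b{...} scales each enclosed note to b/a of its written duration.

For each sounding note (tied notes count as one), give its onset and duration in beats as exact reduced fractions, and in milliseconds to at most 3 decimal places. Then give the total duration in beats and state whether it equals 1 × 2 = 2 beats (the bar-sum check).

1) 0.0ms=0b +375.0ms=1b
2) 375.0ms=1b +375.0ms=1b
Σ=2b of 2 (160bpm 2/4) — PASS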